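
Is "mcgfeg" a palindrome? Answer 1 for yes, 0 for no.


Input: mcgfeg
Reversed: gefgcm
  Compare pos 0 ('m') with pos 5 ('g'): MISMATCH
  Compare pos 1 ('c') with pos 4 ('e'): MISMATCH
  Compare pos 2 ('g') with pos 3 ('f'): MISMATCH
Result: not a palindrome

0


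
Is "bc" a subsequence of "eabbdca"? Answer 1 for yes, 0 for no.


Check if "bc" is a subsequence of "eabbdca"
Greedy scan:
  Position 0 ('e'): no match needed
  Position 1 ('a'): no match needed
  Position 2 ('b'): matches sub[0] = 'b'
  Position 3 ('b'): no match needed
  Position 4 ('d'): no match needed
  Position 5 ('c'): matches sub[1] = 'c'
  Position 6 ('a'): no match needed
All 2 characters matched => is a subsequence

1


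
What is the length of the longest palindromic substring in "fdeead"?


Input: "fdeead"
Checking substrings for palindromes:
  [2:4] "ee" (len 2) => palindrome
Longest palindromic substring: "ee" with length 2

2


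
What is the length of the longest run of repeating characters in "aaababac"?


Input: "aaababac"
Scanning for longest run:
  Position 1 ('a'): continues run of 'a', length=2
  Position 2 ('a'): continues run of 'a', length=3
  Position 3 ('b'): new char, reset run to 1
  Position 4 ('a'): new char, reset run to 1
  Position 5 ('b'): new char, reset run to 1
  Position 6 ('a'): new char, reset run to 1
  Position 7 ('c'): new char, reset run to 1
Longest run: 'a' with length 3

3


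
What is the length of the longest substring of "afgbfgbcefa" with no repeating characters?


Input: "afgbfgbcefa"
Sliding window (track last position of each char):
  Position 0 ('a'): window [0,0] length 1 -- new best
  Position 1 ('f'): window [0,1] length 2 -- new best
  Position 2 ('g'): window [0,2] length 3 -- new best
  Position 3 ('b'): window [0,3] length 4 -- new best
  Position 4 ('f'): repeat (last at 1), move window start to 2
  Position 4 ('f'): window [2,4] length 3
  Position 5 ('g'): repeat (last at 2), move window start to 3
  Position 5 ('g'): window [3,5] length 3
  Position 6 ('b'): repeat (last at 3), move window start to 4
  Position 6 ('b'): window [4,6] length 3
  Position 7 ('c'): window [4,7] length 4
  Position 8 ('e'): window [4,8] length 5 -- new best
  Position 9 ('f'): repeat (last at 4), move window start to 5
  Position 9 ('f'): window [5,9] length 5
  Position 10 ('a'): window [5,10] length 6 -- new best
Longest substring with no repeats: "gbcefa" with length 6

6


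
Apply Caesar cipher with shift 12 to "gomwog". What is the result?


Caesar cipher: shift "gomwog" by 12
  'g' (pos 6) + 12 = pos 18 = 's'
  'o' (pos 14) + 12 = pos 0 = 'a'
  'm' (pos 12) + 12 = pos 24 = 'y'
  'w' (pos 22) + 12 = pos 8 = 'i'
  'o' (pos 14) + 12 = pos 0 = 'a'
  'g' (pos 6) + 12 = pos 18 = 's'
Result: sayias

sayias


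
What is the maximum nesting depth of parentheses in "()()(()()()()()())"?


Input: "()()(()()()()()())"
Tracking depth:
  Position 0 '(': depth becomes 1
  Position 1 ')': depth becomes 0
  Position 2 '(': depth becomes 1
  Position 3 ')': depth becomes 0
  Position 4 '(': depth becomes 1
  Position 5 '(': depth becomes 2
  Position 6 ')': depth becomes 1
  Position 7 '(': depth becomes 2
  Position 8 ')': depth becomes 1
  Position 9 '(': depth becomes 2
  Position 10 ')': depth becomes 1
  Position 11 '(': depth becomes 2
  Position 12 ')': depth becomes 1
  Position 13 '(': depth becomes 2
  Position 14 ')': depth becomes 1
  Position 15 '(': depth becomes 2
  Position 16 ')': depth becomes 1
  Position 17 ')': depth becomes 0
Maximum depth reached: 2

2


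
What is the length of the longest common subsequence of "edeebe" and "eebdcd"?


LCS of "edeebe" and "eebdcd"
DP table:
           e    e    b    d    c    d
      0    0    0    0    0    0    0
  e   0    1    1    1    1    1    1
  d   0    1    1    1    2    2    2
  e   0    1    2    2    2    2    2
  e   0    1    2    2    2    2    2
  b   0    1    2    3    3    3    3
  e   0    1    2    3    3    3    3
LCS length = dp[6][6] = 3

3


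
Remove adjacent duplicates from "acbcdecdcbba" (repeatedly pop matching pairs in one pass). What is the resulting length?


Input: acbcdecdcbba
Stack-based adjacent duplicate removal:
  Read 'a': push. Stack: a
  Read 'c': push. Stack: ac
  Read 'b': push. Stack: acb
  Read 'c': push. Stack: acbc
  Read 'd': push. Stack: acbcd
  Read 'e': push. Stack: acbcde
  Read 'c': push. Stack: acbcdec
  Read 'd': push. Stack: acbcdecd
  Read 'c': push. Stack: acbcdecdc
  Read 'b': push. Stack: acbcdecdcb
  Read 'b': matches stack top 'b' => pop. Stack: acbcdecdc
  Read 'a': push. Stack: acbcdecdca
Final stack: "acbcdecdca" (length 10)

10


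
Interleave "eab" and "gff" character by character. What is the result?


Interleaving "eab" and "gff":
  Position 0: 'e' from first, 'g' from second => "eg"
  Position 1: 'a' from first, 'f' from second => "af"
  Position 2: 'b' from first, 'f' from second => "bf"
Result: egafbf

egafbf


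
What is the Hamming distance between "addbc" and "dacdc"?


Comparing "addbc" and "dacdc" position by position:
  Position 0: 'a' vs 'd' => differ
  Position 1: 'd' vs 'a' => differ
  Position 2: 'd' vs 'c' => differ
  Position 3: 'b' vs 'd' => differ
  Position 4: 'c' vs 'c' => same
Total differences (Hamming distance): 4

4


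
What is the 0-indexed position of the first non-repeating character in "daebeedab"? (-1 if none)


Input: daebeedab
Character frequencies:
  'a': 2
  'b': 2
  'd': 2
  'e': 3
Scanning left to right for freq == 1:
  Position 0 ('d'): freq=2, skip
  Position 1 ('a'): freq=2, skip
  Position 2 ('e'): freq=3, skip
  Position 3 ('b'): freq=2, skip
  Position 4 ('e'): freq=3, skip
  Position 5 ('e'): freq=3, skip
  Position 6 ('d'): freq=2, skip
  Position 7 ('a'): freq=2, skip
  Position 8 ('b'): freq=2, skip
  No unique character found => answer = -1

-1


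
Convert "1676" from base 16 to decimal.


Input: "1676" in base 16
Positional expansion:
  Digit '1' (value 1) x 16^3 = 4096
  Digit '6' (value 6) x 16^2 = 1536
  Digit '7' (value 7) x 16^1 = 112
  Digit '6' (value 6) x 16^0 = 6
Sum = 5750

5750


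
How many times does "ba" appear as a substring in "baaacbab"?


Searching for "ba" in "baaacbab"
Scanning each position:
  Position 0: "ba" => MATCH
  Position 1: "aa" => no
  Position 2: "aa" => no
  Position 3: "ac" => no
  Position 4: "cb" => no
  Position 5: "ba" => MATCH
  Position 6: "ab" => no
Total occurrences: 2

2


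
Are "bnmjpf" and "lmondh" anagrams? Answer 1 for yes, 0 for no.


Strings: "bnmjpf", "lmondh"
Sorted first:  bfjmnp
Sorted second: dhlmno
Differ at position 0: 'b' vs 'd' => not anagrams

0


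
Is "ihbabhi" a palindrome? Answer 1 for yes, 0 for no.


Input: ihbabhi
Reversed: ihbabhi
  Compare pos 0 ('i') with pos 6 ('i'): match
  Compare pos 1 ('h') with pos 5 ('h'): match
  Compare pos 2 ('b') with pos 4 ('b'): match
Result: palindrome

1


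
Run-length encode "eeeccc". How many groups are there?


Input: eeeccc
Scanning for consecutive runs:
  Group 1: 'e' x 3 (positions 0-2)
  Group 2: 'c' x 3 (positions 3-5)
Total groups: 2

2


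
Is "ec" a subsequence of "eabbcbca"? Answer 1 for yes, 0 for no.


Check if "ec" is a subsequence of "eabbcbca"
Greedy scan:
  Position 0 ('e'): matches sub[0] = 'e'
  Position 1 ('a'): no match needed
  Position 2 ('b'): no match needed
  Position 3 ('b'): no match needed
  Position 4 ('c'): matches sub[1] = 'c'
  Position 5 ('b'): no match needed
  Position 6 ('c'): no match needed
  Position 7 ('a'): no match needed
All 2 characters matched => is a subsequence

1


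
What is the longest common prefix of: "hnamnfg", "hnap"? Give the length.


Words: hnamnfg, hnap
  Position 0: all 'h' => match
  Position 1: all 'n' => match
  Position 2: all 'a' => match
  Position 3: ('m', 'p') => mismatch, stop
LCP = "hna" (length 3)

3


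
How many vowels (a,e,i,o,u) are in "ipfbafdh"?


Input: ipfbafdh
Checking each character:
  'i' at position 0: vowel (running total: 1)
  'p' at position 1: consonant
  'f' at position 2: consonant
  'b' at position 3: consonant
  'a' at position 4: vowel (running total: 2)
  'f' at position 5: consonant
  'd' at position 6: consonant
  'h' at position 7: consonant
Total vowels: 2

2


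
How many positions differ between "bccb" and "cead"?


Comparing "bccb" and "cead" position by position:
  Position 0: 'b' vs 'c' => DIFFER
  Position 1: 'c' vs 'e' => DIFFER
  Position 2: 'c' vs 'a' => DIFFER
  Position 3: 'b' vs 'd' => DIFFER
Positions that differ: 4

4


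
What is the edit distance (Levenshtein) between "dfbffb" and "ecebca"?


Computing edit distance: "dfbffb" -> "ecebca"
DP table:
           e    c    e    b    c    a
      0    1    2    3    4    5    6
  d   1    1    2    3    4    5    6
  f   2    2    2    3    4    5    6
  b   3    3    3    3    3    4    5
  f   4    4    4    4    4    4    5
  f   5    5    5    5    5    5    5
  b   6    6    6    6    5    6    6
Edit distance = dp[6][6] = 6

6


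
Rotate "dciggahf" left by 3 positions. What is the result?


Input: "dciggahf", rotate left by 3
First 3 characters: "dci"
Remaining characters: "ggahf"
Concatenate remaining + first: "ggahf" + "dci" = "ggahfdci"

ggahfdci


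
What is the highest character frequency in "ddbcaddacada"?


Input: ddbcaddacada
Character counts:
  'a': 4
  'b': 1
  'c': 2
  'd': 5
Maximum frequency: 5

5


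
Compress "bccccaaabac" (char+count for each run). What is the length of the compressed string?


Input: bccccaaabac
Runs:
  'b' x 1 => "b1"
  'c' x 4 => "c4"
  'a' x 3 => "a3"
  'b' x 1 => "b1"
  'a' x 1 => "a1"
  'c' x 1 => "c1"
Compressed: "b1c4a3b1a1c1"
Compressed length: 12

12


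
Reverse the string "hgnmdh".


Input: hgnmdh
Reading characters right to left:
  Position 5: 'h'
  Position 4: 'd'
  Position 3: 'm'
  Position 2: 'n'
  Position 1: 'g'
  Position 0: 'h'
Reversed: hdmngh

hdmngh


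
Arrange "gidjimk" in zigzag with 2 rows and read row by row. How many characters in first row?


Zigzag "gidjimk" into 2 rows:
Placing characters:
  'g' => row 0
  'i' => row 1
  'd' => row 0
  'j' => row 1
  'i' => row 0
  'm' => row 1
  'k' => row 0
Rows:
  Row 0: "gdik"
  Row 1: "ijm"
First row length: 4

4


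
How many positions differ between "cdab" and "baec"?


Comparing "cdab" and "baec" position by position:
  Position 0: 'c' vs 'b' => DIFFER
  Position 1: 'd' vs 'a' => DIFFER
  Position 2: 'a' vs 'e' => DIFFER
  Position 3: 'b' vs 'c' => DIFFER
Positions that differ: 4

4


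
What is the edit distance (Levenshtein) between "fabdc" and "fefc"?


Computing edit distance: "fabdc" -> "fefc"
DP table:
           f    e    f    c
      0    1    2    3    4
  f   1    0    1    2    3
  a   2    1    1    2    3
  b   3    2    2    2    3
  d   4    3    3    3    3
  c   5    4    4    4    3
Edit distance = dp[5][4] = 3

3


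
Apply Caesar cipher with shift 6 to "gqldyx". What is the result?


Caesar cipher: shift "gqldyx" by 6
  'g' (pos 6) + 6 = pos 12 = 'm'
  'q' (pos 16) + 6 = pos 22 = 'w'
  'l' (pos 11) + 6 = pos 17 = 'r'
  'd' (pos 3) + 6 = pos 9 = 'j'
  'y' (pos 24) + 6 = pos 4 = 'e'
  'x' (pos 23) + 6 = pos 3 = 'd'
Result: mwrjed

mwrjed


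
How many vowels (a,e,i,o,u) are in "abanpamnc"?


Input: abanpamnc
Checking each character:
  'a' at position 0: vowel (running total: 1)
  'b' at position 1: consonant
  'a' at position 2: vowel (running total: 2)
  'n' at position 3: consonant
  'p' at position 4: consonant
  'a' at position 5: vowel (running total: 3)
  'm' at position 6: consonant
  'n' at position 7: consonant
  'c' at position 8: consonant
Total vowels: 3

3


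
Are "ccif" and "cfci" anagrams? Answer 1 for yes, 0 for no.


Strings: "ccif", "cfci"
Sorted first:  ccfi
Sorted second: ccfi
Sorted forms match => anagrams

1


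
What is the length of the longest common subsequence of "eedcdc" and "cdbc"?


LCS of "eedcdc" and "cdbc"
DP table:
           c    d    b    c
      0    0    0    0    0
  e   0    0    0    0    0
  e   0    0    0    0    0
  d   0    0    1    1    1
  c   0    1    1    1    2
  d   0    1    2    2    2
  c   0    1    2    2    3
LCS length = dp[6][4] = 3

3


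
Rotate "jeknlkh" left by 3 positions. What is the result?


Input: "jeknlkh", rotate left by 3
First 3 characters: "jek"
Remaining characters: "nlkh"
Concatenate remaining + first: "nlkh" + "jek" = "nlkhjek"

nlkhjek


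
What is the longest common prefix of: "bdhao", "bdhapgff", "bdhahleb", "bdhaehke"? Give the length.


Words: bdhao, bdhapgff, bdhahleb, bdhaehke
  Position 0: all 'b' => match
  Position 1: all 'd' => match
  Position 2: all 'h' => match
  Position 3: all 'a' => match
  Position 4: ('o', 'p', 'h', 'e') => mismatch, stop
LCP = "bdha" (length 4)

4


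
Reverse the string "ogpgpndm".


Input: ogpgpndm
Reading characters right to left:
  Position 7: 'm'
  Position 6: 'd'
  Position 5: 'n'
  Position 4: 'p'
  Position 3: 'g'
  Position 2: 'p'
  Position 1: 'g'
  Position 0: 'o'
Reversed: mdnpgpgo

mdnpgpgo


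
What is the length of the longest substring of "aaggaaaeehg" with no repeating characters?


Input: "aaggaaaeehg"
Sliding window (track last position of each char):
  Position 0 ('a'): window [0,0] length 1 -- new best
  Position 1 ('a'): repeat (last at 0), move window start to 1
  Position 1 ('a'): window [1,1] length 1
  Position 2 ('g'): window [1,2] length 2 -- new best
  Position 3 ('g'): repeat (last at 2), move window start to 3
  Position 3 ('g'): window [3,3] length 1
  Position 4 ('a'): window [3,4] length 2
  Position 5 ('a'): repeat (last at 4), move window start to 5
  Position 5 ('a'): window [5,5] length 1
  Position 6 ('a'): repeat (last at 5), move window start to 6
  Position 6 ('a'): window [6,6] length 1
  Position 7 ('e'): window [6,7] length 2
  Position 8 ('e'): repeat (last at 7), move window start to 8
  Position 8 ('e'): window [8,8] length 1
  Position 9 ('h'): window [8,9] length 2
  Position 10 ('g'): window [8,10] length 3 -- new best
Longest substring with no repeats: "ehg" with length 3

3


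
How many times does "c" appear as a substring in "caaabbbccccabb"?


Searching for "c" in "caaabbbccccabb"
Scanning each position:
  Position 0: "c" => MATCH
  Position 1: "a" => no
  Position 2: "a" => no
  Position 3: "a" => no
  Position 4: "b" => no
  Position 5: "b" => no
  Position 6: "b" => no
  Position 7: "c" => MATCH
  Position 8: "c" => MATCH
  Position 9: "c" => MATCH
  Position 10: "c" => MATCH
  Position 11: "a" => no
  Position 12: "b" => no
  Position 13: "b" => no
Total occurrences: 5

5


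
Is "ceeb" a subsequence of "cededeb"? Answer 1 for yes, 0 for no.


Check if "ceeb" is a subsequence of "cededeb"
Greedy scan:
  Position 0 ('c'): matches sub[0] = 'c'
  Position 1 ('e'): matches sub[1] = 'e'
  Position 2 ('d'): no match needed
  Position 3 ('e'): matches sub[2] = 'e'
  Position 4 ('d'): no match needed
  Position 5 ('e'): no match needed
  Position 6 ('b'): matches sub[3] = 'b'
All 4 characters matched => is a subsequence

1


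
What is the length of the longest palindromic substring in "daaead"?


Input: "daaead"
Checking substrings for palindromes:
  [2:5] "aea" (len 3) => palindrome
  [1:3] "aa" (len 2) => palindrome
Longest palindromic substring: "aea" with length 3

3


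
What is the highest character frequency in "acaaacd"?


Input: acaaacd
Character counts:
  'a': 4
  'c': 2
  'd': 1
Maximum frequency: 4

4


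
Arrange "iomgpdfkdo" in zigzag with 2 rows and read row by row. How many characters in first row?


Zigzag "iomgpdfkdo" into 2 rows:
Placing characters:
  'i' => row 0
  'o' => row 1
  'm' => row 0
  'g' => row 1
  'p' => row 0
  'd' => row 1
  'f' => row 0
  'k' => row 1
  'd' => row 0
  'o' => row 1
Rows:
  Row 0: "impfd"
  Row 1: "ogdko"
First row length: 5

5


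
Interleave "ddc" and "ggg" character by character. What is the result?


Interleaving "ddc" and "ggg":
  Position 0: 'd' from first, 'g' from second => "dg"
  Position 1: 'd' from first, 'g' from second => "dg"
  Position 2: 'c' from first, 'g' from second => "cg"
Result: dgdgcg

dgdgcg


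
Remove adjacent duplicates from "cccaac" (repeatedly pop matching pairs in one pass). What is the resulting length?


Input: cccaac
Stack-based adjacent duplicate removal:
  Read 'c': push. Stack: c
  Read 'c': matches stack top 'c' => pop. Stack: (empty)
  Read 'c': push. Stack: c
  Read 'a': push. Stack: ca
  Read 'a': matches stack top 'a' => pop. Stack: c
  Read 'c': matches stack top 'c' => pop. Stack: (empty)
Final stack: "" (length 0)

0


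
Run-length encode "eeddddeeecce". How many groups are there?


Input: eeddddeeecce
Scanning for consecutive runs:
  Group 1: 'e' x 2 (positions 0-1)
  Group 2: 'd' x 4 (positions 2-5)
  Group 3: 'e' x 3 (positions 6-8)
  Group 4: 'c' x 2 (positions 9-10)
  Group 5: 'e' x 1 (positions 11-11)
Total groups: 5

5


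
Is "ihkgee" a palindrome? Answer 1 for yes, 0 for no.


Input: ihkgee
Reversed: eegkhi
  Compare pos 0 ('i') with pos 5 ('e'): MISMATCH
  Compare pos 1 ('h') with pos 4 ('e'): MISMATCH
  Compare pos 2 ('k') with pos 3 ('g'): MISMATCH
Result: not a palindrome

0


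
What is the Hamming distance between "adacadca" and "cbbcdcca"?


Comparing "adacadca" and "cbbcdcca" position by position:
  Position 0: 'a' vs 'c' => differ
  Position 1: 'd' vs 'b' => differ
  Position 2: 'a' vs 'b' => differ
  Position 3: 'c' vs 'c' => same
  Position 4: 'a' vs 'd' => differ
  Position 5: 'd' vs 'c' => differ
  Position 6: 'c' vs 'c' => same
  Position 7: 'a' vs 'a' => same
Total differences (Hamming distance): 5

5


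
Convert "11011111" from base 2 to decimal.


Input: "11011111" in base 2
Positional expansion:
  Digit '1' (value 1) x 2^7 = 128
  Digit '1' (value 1) x 2^6 = 64
  Digit '0' (value 0) x 2^5 = 0
  Digit '1' (value 1) x 2^4 = 16
  Digit '1' (value 1) x 2^3 = 8
  Digit '1' (value 1) x 2^2 = 4
  Digit '1' (value 1) x 2^1 = 2
  Digit '1' (value 1) x 2^0 = 1
Sum = 223

223


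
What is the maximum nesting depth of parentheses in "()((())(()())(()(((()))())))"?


Input: "()((())(()())(()(((()))())))"
Tracking depth:
  Position 0 '(': depth becomes 1
  Position 1 ')': depth becomes 0
  Position 2 '(': depth becomes 1
  Position 3 '(': depth becomes 2
  Position 4 '(': depth becomes 3
  Position 5 ')': depth becomes 2
  Position 6 ')': depth becomes 1
  Position 7 '(': depth becomes 2
  Position 8 '(': depth becomes 3
  Position 9 ')': depth becomes 2
  Position 10 '(': depth becomes 3
  Position 11 ')': depth becomes 2
  Position 12 ')': depth becomes 1
  Position 13 '(': depth becomes 2
  Position 14 '(': depth becomes 3
  Position 15 ')': depth becomes 2
  Position 16 '(': depth becomes 3
  Position 17 '(': depth becomes 4
  Position 18 '(': depth becomes 5
  Position 19 '(': depth becomes 6
  Position 20 ')': depth becomes 5
  Position 21 ')': depth becomes 4
  Position 22 ')': depth becomes 3
  Position 23 '(': depth becomes 4
  Position 24 ')': depth becomes 3
  Position 25 ')': depth becomes 2
  Position 26 ')': depth becomes 1
  Position 27 ')': depth becomes 0
Maximum depth reached: 6

6


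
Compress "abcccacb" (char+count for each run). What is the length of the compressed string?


Input: abcccacb
Runs:
  'a' x 1 => "a1"
  'b' x 1 => "b1"
  'c' x 3 => "c3"
  'a' x 1 => "a1"
  'c' x 1 => "c1"
  'b' x 1 => "b1"
Compressed: "a1b1c3a1c1b1"
Compressed length: 12

12


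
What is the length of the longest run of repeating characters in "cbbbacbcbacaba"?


Input: "cbbbacbcbacaba"
Scanning for longest run:
  Position 1 ('b'): new char, reset run to 1
  Position 2 ('b'): continues run of 'b', length=2
  Position 3 ('b'): continues run of 'b', length=3
  Position 4 ('a'): new char, reset run to 1
  Position 5 ('c'): new char, reset run to 1
  Position 6 ('b'): new char, reset run to 1
  Position 7 ('c'): new char, reset run to 1
  Position 8 ('b'): new char, reset run to 1
  Position 9 ('a'): new char, reset run to 1
  Position 10 ('c'): new char, reset run to 1
  Position 11 ('a'): new char, reset run to 1
  Position 12 ('b'): new char, reset run to 1
  Position 13 ('a'): new char, reset run to 1
Longest run: 'b' with length 3

3


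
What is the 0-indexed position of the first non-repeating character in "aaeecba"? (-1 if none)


Input: aaeecba
Character frequencies:
  'a': 3
  'b': 1
  'c': 1
  'e': 2
Scanning left to right for freq == 1:
  Position 0 ('a'): freq=3, skip
  Position 1 ('a'): freq=3, skip
  Position 2 ('e'): freq=2, skip
  Position 3 ('e'): freq=2, skip
  Position 4 ('c'): unique! => answer = 4

4


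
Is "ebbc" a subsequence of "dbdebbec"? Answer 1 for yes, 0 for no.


Check if "ebbc" is a subsequence of "dbdebbec"
Greedy scan:
  Position 0 ('d'): no match needed
  Position 1 ('b'): no match needed
  Position 2 ('d'): no match needed
  Position 3 ('e'): matches sub[0] = 'e'
  Position 4 ('b'): matches sub[1] = 'b'
  Position 5 ('b'): matches sub[2] = 'b'
  Position 6 ('e'): no match needed
  Position 7 ('c'): matches sub[3] = 'c'
All 4 characters matched => is a subsequence

1


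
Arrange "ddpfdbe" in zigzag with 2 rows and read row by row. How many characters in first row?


Zigzag "ddpfdbe" into 2 rows:
Placing characters:
  'd' => row 0
  'd' => row 1
  'p' => row 0
  'f' => row 1
  'd' => row 0
  'b' => row 1
  'e' => row 0
Rows:
  Row 0: "dpde"
  Row 1: "dfb"
First row length: 4

4


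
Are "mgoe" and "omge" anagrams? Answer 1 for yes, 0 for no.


Strings: "mgoe", "omge"
Sorted first:  egmo
Sorted second: egmo
Sorted forms match => anagrams

1


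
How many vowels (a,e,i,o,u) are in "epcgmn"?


Input: epcgmn
Checking each character:
  'e' at position 0: vowel (running total: 1)
  'p' at position 1: consonant
  'c' at position 2: consonant
  'g' at position 3: consonant
  'm' at position 4: consonant
  'n' at position 5: consonant
Total vowels: 1

1


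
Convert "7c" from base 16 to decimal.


Input: "7c" in base 16
Positional expansion:
  Digit '7' (value 7) x 16^1 = 112
  Digit 'c' (value 12) x 16^0 = 12
Sum = 124

124


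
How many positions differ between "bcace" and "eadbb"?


Comparing "bcace" and "eadbb" position by position:
  Position 0: 'b' vs 'e' => DIFFER
  Position 1: 'c' vs 'a' => DIFFER
  Position 2: 'a' vs 'd' => DIFFER
  Position 3: 'c' vs 'b' => DIFFER
  Position 4: 'e' vs 'b' => DIFFER
Positions that differ: 5

5


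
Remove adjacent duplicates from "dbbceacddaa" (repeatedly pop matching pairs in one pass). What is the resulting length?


Input: dbbceacddaa
Stack-based adjacent duplicate removal:
  Read 'd': push. Stack: d
  Read 'b': push. Stack: db
  Read 'b': matches stack top 'b' => pop. Stack: d
  Read 'c': push. Stack: dc
  Read 'e': push. Stack: dce
  Read 'a': push. Stack: dcea
  Read 'c': push. Stack: dceac
  Read 'd': push. Stack: dceacd
  Read 'd': matches stack top 'd' => pop. Stack: dceac
  Read 'a': push. Stack: dceaca
  Read 'a': matches stack top 'a' => pop. Stack: dceac
Final stack: "dceac" (length 5)

5


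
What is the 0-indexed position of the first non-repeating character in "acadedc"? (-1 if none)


Input: acadedc
Character frequencies:
  'a': 2
  'c': 2
  'd': 2
  'e': 1
Scanning left to right for freq == 1:
  Position 0 ('a'): freq=2, skip
  Position 1 ('c'): freq=2, skip
  Position 2 ('a'): freq=2, skip
  Position 3 ('d'): freq=2, skip
  Position 4 ('e'): unique! => answer = 4

4


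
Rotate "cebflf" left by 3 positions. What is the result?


Input: "cebflf", rotate left by 3
First 3 characters: "ceb"
Remaining characters: "flf"
Concatenate remaining + first: "flf" + "ceb" = "flfceb"

flfceb


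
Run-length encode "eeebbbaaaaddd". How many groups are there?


Input: eeebbbaaaaddd
Scanning for consecutive runs:
  Group 1: 'e' x 3 (positions 0-2)
  Group 2: 'b' x 3 (positions 3-5)
  Group 3: 'a' x 4 (positions 6-9)
  Group 4: 'd' x 3 (positions 10-12)
Total groups: 4

4


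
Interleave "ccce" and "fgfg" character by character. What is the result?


Interleaving "ccce" and "fgfg":
  Position 0: 'c' from first, 'f' from second => "cf"
  Position 1: 'c' from first, 'g' from second => "cg"
  Position 2: 'c' from first, 'f' from second => "cf"
  Position 3: 'e' from first, 'g' from second => "eg"
Result: cfcgcfeg

cfcgcfeg


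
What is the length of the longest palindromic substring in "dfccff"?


Input: "dfccff"
Checking substrings for palindromes:
  [1:5] "fccf" (len 4) => palindrome
  [2:4] "cc" (len 2) => palindrome
  [4:6] "ff" (len 2) => palindrome
Longest palindromic substring: "fccf" with length 4

4


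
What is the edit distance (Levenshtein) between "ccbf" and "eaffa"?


Computing edit distance: "ccbf" -> "eaffa"
DP table:
           e    a    f    f    a
      0    1    2    3    4    5
  c   1    1    2    3    4    5
  c   2    2    2    3    4    5
  b   3    3    3    3    4    5
  f   4    4    4    3    3    4
Edit distance = dp[4][5] = 4

4


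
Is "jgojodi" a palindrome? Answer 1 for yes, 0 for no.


Input: jgojodi
Reversed: idojogj
  Compare pos 0 ('j') with pos 6 ('i'): MISMATCH
  Compare pos 1 ('g') with pos 5 ('d'): MISMATCH
  Compare pos 2 ('o') with pos 4 ('o'): match
Result: not a palindrome

0


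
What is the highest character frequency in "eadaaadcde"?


Input: eadaaadcde
Character counts:
  'a': 4
  'c': 1
  'd': 3
  'e': 2
Maximum frequency: 4

4


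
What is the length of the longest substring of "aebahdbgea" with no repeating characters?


Input: "aebahdbgea"
Sliding window (track last position of each char):
  Position 0 ('a'): window [0,0] length 1 -- new best
  Position 1 ('e'): window [0,1] length 2 -- new best
  Position 2 ('b'): window [0,2] length 3 -- new best
  Position 3 ('a'): repeat (last at 0), move window start to 1
  Position 3 ('a'): window [1,3] length 3
  Position 4 ('h'): window [1,4] length 4 -- new best
  Position 5 ('d'): window [1,5] length 5 -- new best
  Position 6 ('b'): repeat (last at 2), move window start to 3
  Position 6 ('b'): window [3,6] length 4
  Position 7 ('g'): window [3,7] length 5
  Position 8 ('e'): window [3,8] length 6 -- new best
  Position 9 ('a'): repeat (last at 3), move window start to 4
  Position 9 ('a'): window [4,9] length 6
Longest substring with no repeats: "ahdbge" with length 6

6


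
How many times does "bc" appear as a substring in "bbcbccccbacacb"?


Searching for "bc" in "bbcbccccbacacb"
Scanning each position:
  Position 0: "bb" => no
  Position 1: "bc" => MATCH
  Position 2: "cb" => no
  Position 3: "bc" => MATCH
  Position 4: "cc" => no
  Position 5: "cc" => no
  Position 6: "cc" => no
  Position 7: "cb" => no
  Position 8: "ba" => no
  Position 9: "ac" => no
  Position 10: "ca" => no
  Position 11: "ac" => no
  Position 12: "cb" => no
Total occurrences: 2

2


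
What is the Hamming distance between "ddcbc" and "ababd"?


Comparing "ddcbc" and "ababd" position by position:
  Position 0: 'd' vs 'a' => differ
  Position 1: 'd' vs 'b' => differ
  Position 2: 'c' vs 'a' => differ
  Position 3: 'b' vs 'b' => same
  Position 4: 'c' vs 'd' => differ
Total differences (Hamming distance): 4

4


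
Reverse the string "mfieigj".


Input: mfieigj
Reading characters right to left:
  Position 6: 'j'
  Position 5: 'g'
  Position 4: 'i'
  Position 3: 'e'
  Position 2: 'i'
  Position 1: 'f'
  Position 0: 'm'
Reversed: jgieifm

jgieifm


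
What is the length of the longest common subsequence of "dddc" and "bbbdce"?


LCS of "dddc" and "bbbdce"
DP table:
           b    b    b    d    c    e
      0    0    0    0    0    0    0
  d   0    0    0    0    1    1    1
  d   0    0    0    0    1    1    1
  d   0    0    0    0    1    1    1
  c   0    0    0    0    1    2    2
LCS length = dp[4][6] = 2

2


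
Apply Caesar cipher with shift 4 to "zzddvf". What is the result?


Caesar cipher: shift "zzddvf" by 4
  'z' (pos 25) + 4 = pos 3 = 'd'
  'z' (pos 25) + 4 = pos 3 = 'd'
  'd' (pos 3) + 4 = pos 7 = 'h'
  'd' (pos 3) + 4 = pos 7 = 'h'
  'v' (pos 21) + 4 = pos 25 = 'z'
  'f' (pos 5) + 4 = pos 9 = 'j'
Result: ddhhzj

ddhhzj


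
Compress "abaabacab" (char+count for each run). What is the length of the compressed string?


Input: abaabacab
Runs:
  'a' x 1 => "a1"
  'b' x 1 => "b1"
  'a' x 2 => "a2"
  'b' x 1 => "b1"
  'a' x 1 => "a1"
  'c' x 1 => "c1"
  'a' x 1 => "a1"
  'b' x 1 => "b1"
Compressed: "a1b1a2b1a1c1a1b1"
Compressed length: 16

16


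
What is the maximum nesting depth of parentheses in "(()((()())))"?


Input: "(()((()())))"
Tracking depth:
  Position 0 '(': depth becomes 1
  Position 1 '(': depth becomes 2
  Position 2 ')': depth becomes 1
  Position 3 '(': depth becomes 2
  Position 4 '(': depth becomes 3
  Position 5 '(': depth becomes 4
  Position 6 ')': depth becomes 3
  Position 7 '(': depth becomes 4
  Position 8 ')': depth becomes 3
  Position 9 ')': depth becomes 2
  Position 10 ')': depth becomes 1
  Position 11 ')': depth becomes 0
Maximum depth reached: 4

4


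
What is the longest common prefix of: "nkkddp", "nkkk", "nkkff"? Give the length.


Words: nkkddp, nkkk, nkkff
  Position 0: all 'n' => match
  Position 1: all 'k' => match
  Position 2: all 'k' => match
  Position 3: ('d', 'k', 'f') => mismatch, stop
LCP = "nkk" (length 3)

3


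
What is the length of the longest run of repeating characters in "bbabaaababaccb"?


Input: "bbabaaababaccb"
Scanning for longest run:
  Position 1 ('b'): continues run of 'b', length=2
  Position 2 ('a'): new char, reset run to 1
  Position 3 ('b'): new char, reset run to 1
  Position 4 ('a'): new char, reset run to 1
  Position 5 ('a'): continues run of 'a', length=2
  Position 6 ('a'): continues run of 'a', length=3
  Position 7 ('b'): new char, reset run to 1
  Position 8 ('a'): new char, reset run to 1
  Position 9 ('b'): new char, reset run to 1
  Position 10 ('a'): new char, reset run to 1
  Position 11 ('c'): new char, reset run to 1
  Position 12 ('c'): continues run of 'c', length=2
  Position 13 ('b'): new char, reset run to 1
Longest run: 'a' with length 3

3


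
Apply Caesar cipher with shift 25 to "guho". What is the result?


Caesar cipher: shift "guho" by 25
  'g' (pos 6) + 25 = pos 5 = 'f'
  'u' (pos 20) + 25 = pos 19 = 't'
  'h' (pos 7) + 25 = pos 6 = 'g'
  'o' (pos 14) + 25 = pos 13 = 'n'
Result: ftgn

ftgn


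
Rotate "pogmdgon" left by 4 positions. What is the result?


Input: "pogmdgon", rotate left by 4
First 4 characters: "pogm"
Remaining characters: "dgon"
Concatenate remaining + first: "dgon" + "pogm" = "dgonpogm"

dgonpogm


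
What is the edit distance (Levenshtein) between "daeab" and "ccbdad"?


Computing edit distance: "daeab" -> "ccbdad"
DP table:
           c    c    b    d    a    d
      0    1    2    3    4    5    6
  d   1    1    2    3    3    4    5
  a   2    2    2    3    4    3    4
  e   3    3    3    3    4    4    4
  a   4    4    4    4    4    4    5
  b   5    5    5    4    5    5    5
Edit distance = dp[5][6] = 5

5


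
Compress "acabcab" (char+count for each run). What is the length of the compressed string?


Input: acabcab
Runs:
  'a' x 1 => "a1"
  'c' x 1 => "c1"
  'a' x 1 => "a1"
  'b' x 1 => "b1"
  'c' x 1 => "c1"
  'a' x 1 => "a1"
  'b' x 1 => "b1"
Compressed: "a1c1a1b1c1a1b1"
Compressed length: 14

14


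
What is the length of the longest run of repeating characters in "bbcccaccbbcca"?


Input: "bbcccaccbbcca"
Scanning for longest run:
  Position 1 ('b'): continues run of 'b', length=2
  Position 2 ('c'): new char, reset run to 1
  Position 3 ('c'): continues run of 'c', length=2
  Position 4 ('c'): continues run of 'c', length=3
  Position 5 ('a'): new char, reset run to 1
  Position 6 ('c'): new char, reset run to 1
  Position 7 ('c'): continues run of 'c', length=2
  Position 8 ('b'): new char, reset run to 1
  Position 9 ('b'): continues run of 'b', length=2
  Position 10 ('c'): new char, reset run to 1
  Position 11 ('c'): continues run of 'c', length=2
  Position 12 ('a'): new char, reset run to 1
Longest run: 'c' with length 3

3


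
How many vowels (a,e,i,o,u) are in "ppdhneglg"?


Input: ppdhneglg
Checking each character:
  'p' at position 0: consonant
  'p' at position 1: consonant
  'd' at position 2: consonant
  'h' at position 3: consonant
  'n' at position 4: consonant
  'e' at position 5: vowel (running total: 1)
  'g' at position 6: consonant
  'l' at position 7: consonant
  'g' at position 8: consonant
Total vowels: 1

1


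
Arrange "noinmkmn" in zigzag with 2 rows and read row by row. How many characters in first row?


Zigzag "noinmkmn" into 2 rows:
Placing characters:
  'n' => row 0
  'o' => row 1
  'i' => row 0
  'n' => row 1
  'm' => row 0
  'k' => row 1
  'm' => row 0
  'n' => row 1
Rows:
  Row 0: "nimm"
  Row 1: "onkn"
First row length: 4

4


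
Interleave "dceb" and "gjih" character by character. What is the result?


Interleaving "dceb" and "gjih":
  Position 0: 'd' from first, 'g' from second => "dg"
  Position 1: 'c' from first, 'j' from second => "cj"
  Position 2: 'e' from first, 'i' from second => "ei"
  Position 3: 'b' from first, 'h' from second => "bh"
Result: dgcjeibh

dgcjeibh


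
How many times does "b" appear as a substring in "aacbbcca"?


Searching for "b" in "aacbbcca"
Scanning each position:
  Position 0: "a" => no
  Position 1: "a" => no
  Position 2: "c" => no
  Position 3: "b" => MATCH
  Position 4: "b" => MATCH
  Position 5: "c" => no
  Position 6: "c" => no
  Position 7: "a" => no
Total occurrences: 2

2


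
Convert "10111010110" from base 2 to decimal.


Input: "10111010110" in base 2
Positional expansion:
  Digit '1' (value 1) x 2^10 = 1024
  Digit '0' (value 0) x 2^9 = 0
  Digit '1' (value 1) x 2^8 = 256
  Digit '1' (value 1) x 2^7 = 128
  Digit '1' (value 1) x 2^6 = 64
  Digit '0' (value 0) x 2^5 = 0
  Digit '1' (value 1) x 2^4 = 16
  Digit '0' (value 0) x 2^3 = 0
  Digit '1' (value 1) x 2^2 = 4
  Digit '1' (value 1) x 2^1 = 2
  Digit '0' (value 0) x 2^0 = 0
Sum = 1494

1494


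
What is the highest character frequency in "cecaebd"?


Input: cecaebd
Character counts:
  'a': 1
  'b': 1
  'c': 2
  'd': 1
  'e': 2
Maximum frequency: 2

2


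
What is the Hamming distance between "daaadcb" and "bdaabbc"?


Comparing "daaadcb" and "bdaabbc" position by position:
  Position 0: 'd' vs 'b' => differ
  Position 1: 'a' vs 'd' => differ
  Position 2: 'a' vs 'a' => same
  Position 3: 'a' vs 'a' => same
  Position 4: 'd' vs 'b' => differ
  Position 5: 'c' vs 'b' => differ
  Position 6: 'b' vs 'c' => differ
Total differences (Hamming distance): 5

5


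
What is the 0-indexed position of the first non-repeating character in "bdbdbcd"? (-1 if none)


Input: bdbdbcd
Character frequencies:
  'b': 3
  'c': 1
  'd': 3
Scanning left to right for freq == 1:
  Position 0 ('b'): freq=3, skip
  Position 1 ('d'): freq=3, skip
  Position 2 ('b'): freq=3, skip
  Position 3 ('d'): freq=3, skip
  Position 4 ('b'): freq=3, skip
  Position 5 ('c'): unique! => answer = 5

5


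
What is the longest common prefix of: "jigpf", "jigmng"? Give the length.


Words: jigpf, jigmng
  Position 0: all 'j' => match
  Position 1: all 'i' => match
  Position 2: all 'g' => match
  Position 3: ('p', 'm') => mismatch, stop
LCP = "jig" (length 3)

3


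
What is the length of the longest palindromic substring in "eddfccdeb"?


Input: "eddfccdeb"
Checking substrings for palindromes:
  [1:3] "dd" (len 2) => palindrome
  [4:6] "cc" (len 2) => palindrome
Longest palindromic substring: "dd" with length 2

2


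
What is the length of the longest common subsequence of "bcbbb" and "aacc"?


LCS of "bcbbb" and "aacc"
DP table:
           a    a    c    c
      0    0    0    0    0
  b   0    0    0    0    0
  c   0    0    0    1    1
  b   0    0    0    1    1
  b   0    0    0    1    1
  b   0    0    0    1    1
LCS length = dp[5][4] = 1

1


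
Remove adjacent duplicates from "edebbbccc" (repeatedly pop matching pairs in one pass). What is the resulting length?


Input: edebbbccc
Stack-based adjacent duplicate removal:
  Read 'e': push. Stack: e
  Read 'd': push. Stack: ed
  Read 'e': push. Stack: ede
  Read 'b': push. Stack: edeb
  Read 'b': matches stack top 'b' => pop. Stack: ede
  Read 'b': push. Stack: edeb
  Read 'c': push. Stack: edebc
  Read 'c': matches stack top 'c' => pop. Stack: edeb
  Read 'c': push. Stack: edebc
Final stack: "edebc" (length 5)

5


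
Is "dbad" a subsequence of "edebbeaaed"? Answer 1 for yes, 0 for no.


Check if "dbad" is a subsequence of "edebbeaaed"
Greedy scan:
  Position 0 ('e'): no match needed
  Position 1 ('d'): matches sub[0] = 'd'
  Position 2 ('e'): no match needed
  Position 3 ('b'): matches sub[1] = 'b'
  Position 4 ('b'): no match needed
  Position 5 ('e'): no match needed
  Position 6 ('a'): matches sub[2] = 'a'
  Position 7 ('a'): no match needed
  Position 8 ('e'): no match needed
  Position 9 ('d'): matches sub[3] = 'd'
All 4 characters matched => is a subsequence

1


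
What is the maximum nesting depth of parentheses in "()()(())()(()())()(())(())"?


Input: "()()(())()(()())()(())(())"
Tracking depth:
  Position 0 '(': depth becomes 1
  Position 1 ')': depth becomes 0
  Position 2 '(': depth becomes 1
  Position 3 ')': depth becomes 0
  Position 4 '(': depth becomes 1
  Position 5 '(': depth becomes 2
  Position 6 ')': depth becomes 1
  Position 7 ')': depth becomes 0
  Position 8 '(': depth becomes 1
  Position 9 ')': depth becomes 0
  Position 10 '(': depth becomes 1
  Position 11 '(': depth becomes 2
  Position 12 ')': depth becomes 1
  Position 13 '(': depth becomes 2
  Position 14 ')': depth becomes 1
  Position 15 ')': depth becomes 0
  Position 16 '(': depth becomes 1
  Position 17 ')': depth becomes 0
  Position 18 '(': depth becomes 1
  Position 19 '(': depth becomes 2
  Position 20 ')': depth becomes 1
  Position 21 ')': depth becomes 0
  Position 22 '(': depth becomes 1
  Position 23 '(': depth becomes 2
  Position 24 ')': depth becomes 1
  Position 25 ')': depth becomes 0
Maximum depth reached: 2

2


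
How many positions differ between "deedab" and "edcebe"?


Comparing "deedab" and "edcebe" position by position:
  Position 0: 'd' vs 'e' => DIFFER
  Position 1: 'e' vs 'd' => DIFFER
  Position 2: 'e' vs 'c' => DIFFER
  Position 3: 'd' vs 'e' => DIFFER
  Position 4: 'a' vs 'b' => DIFFER
  Position 5: 'b' vs 'e' => DIFFER
Positions that differ: 6

6


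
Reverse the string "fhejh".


Input: fhejh
Reading characters right to left:
  Position 4: 'h'
  Position 3: 'j'
  Position 2: 'e'
  Position 1: 'h'
  Position 0: 'f'
Reversed: hjehf

hjehf


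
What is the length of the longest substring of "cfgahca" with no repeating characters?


Input: "cfgahca"
Sliding window (track last position of each char):
  Position 0 ('c'): window [0,0] length 1 -- new best
  Position 1 ('f'): window [0,1] length 2 -- new best
  Position 2 ('g'): window [0,2] length 3 -- new best
  Position 3 ('a'): window [0,3] length 4 -- new best
  Position 4 ('h'): window [0,4] length 5 -- new best
  Position 5 ('c'): repeat (last at 0), move window start to 1
  Position 5 ('c'): window [1,5] length 5
  Position 6 ('a'): repeat (last at 3), move window start to 4
  Position 6 ('a'): window [4,6] length 3
Longest substring with no repeats: "cfgah" with length 5

5


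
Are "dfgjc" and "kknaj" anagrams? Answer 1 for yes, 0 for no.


Strings: "dfgjc", "kknaj"
Sorted first:  cdfgj
Sorted second: ajkkn
Differ at position 0: 'c' vs 'a' => not anagrams

0


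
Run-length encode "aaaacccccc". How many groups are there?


Input: aaaacccccc
Scanning for consecutive runs:
  Group 1: 'a' x 4 (positions 0-3)
  Group 2: 'c' x 6 (positions 4-9)
Total groups: 2

2


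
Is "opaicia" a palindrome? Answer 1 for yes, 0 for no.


Input: opaicia
Reversed: aiciapo
  Compare pos 0 ('o') with pos 6 ('a'): MISMATCH
  Compare pos 1 ('p') with pos 5 ('i'): MISMATCH
  Compare pos 2 ('a') with pos 4 ('c'): MISMATCH
Result: not a palindrome

0


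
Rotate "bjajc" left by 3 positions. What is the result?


Input: "bjajc", rotate left by 3
First 3 characters: "bja"
Remaining characters: "jc"
Concatenate remaining + first: "jc" + "bja" = "jcbja"

jcbja
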